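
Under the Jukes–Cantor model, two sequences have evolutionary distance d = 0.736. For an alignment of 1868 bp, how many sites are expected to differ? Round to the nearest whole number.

Invert JC69: p = (3/4)(1 − e^(−4d/3)) = 0.75 × (1 − e^(-0.981333)) = 0.75 × (1 − 0.374811) = 0.468892.
Expected differing sites = pL ≈ 0.468892 × 1868 = 875.890256 ≈ 876.

876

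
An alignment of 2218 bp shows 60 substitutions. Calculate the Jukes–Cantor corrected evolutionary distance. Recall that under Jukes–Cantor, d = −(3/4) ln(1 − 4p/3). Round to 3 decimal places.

p = 60/2218 ≈ 0.027051.
d = −(3/4) ln(1 − 4p/3) = −0.75 ln(1 − 0.036068) = −0.75 ln(0.963932)
  = −0.75 × (-0.036735) = 0.027551 substitutions/site.

0.028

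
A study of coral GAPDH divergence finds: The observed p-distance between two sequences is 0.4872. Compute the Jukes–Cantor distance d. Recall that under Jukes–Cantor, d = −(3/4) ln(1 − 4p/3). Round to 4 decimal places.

d = −(3/4) ln(1 − 4p/3) = −0.75 ln(1 − 0.6496) = −0.75 ln(0.3504)
  = −0.75 × (-1.048680) = 0.786510 substitutions/site.

0.7865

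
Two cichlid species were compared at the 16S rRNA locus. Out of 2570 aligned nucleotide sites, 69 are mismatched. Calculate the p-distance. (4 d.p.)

0.0268

p = 69/2570 = 0.026848… ≈ 0.0268 (to 4 d.p.).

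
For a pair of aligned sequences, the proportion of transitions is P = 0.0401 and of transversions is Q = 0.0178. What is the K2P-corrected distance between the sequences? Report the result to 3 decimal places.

0.061

Under the Kimura two-parameter model, d = −½ ln(1 − 2P − Q) − ¼ ln(1 − 2Q).
1 − 2P − Q = 0.902, giving −½ ln(0.902) = 0.051570.
1 − 2Q = 0.9644, giving −¼ ln(0.9644) = 0.009062.
d = 0.051570 + 0.009062 = 0.060632.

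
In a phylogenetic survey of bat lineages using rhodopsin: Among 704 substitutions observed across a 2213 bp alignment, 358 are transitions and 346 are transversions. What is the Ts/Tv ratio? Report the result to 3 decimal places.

R = 358/346 = 1.034682… ≈ 1.035 (to 3 d.p.).

1.035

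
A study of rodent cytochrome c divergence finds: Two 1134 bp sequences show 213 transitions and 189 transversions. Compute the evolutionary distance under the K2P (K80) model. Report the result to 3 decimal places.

0.492

P = 213/1134 ≈ 0.187831 and Q = 189/1134 ≈ 0.166667.
Under the Kimura two-parameter model, d = −½ ln(1 − 2P − Q) − ¼ ln(1 − 2Q).
1 − 2P − Q = 0.457671, giving −½ ln(0.457671) = 0.390802.
1 − 2Q = 0.666666, giving −¼ ln(0.666666) = 0.101367.
d = 0.390802 + 0.101367 = 0.492169.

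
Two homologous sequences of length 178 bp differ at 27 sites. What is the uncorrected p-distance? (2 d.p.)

p = 27/178 = 0.151685… ≈ 0.15 (to 2 d.p.).

0.15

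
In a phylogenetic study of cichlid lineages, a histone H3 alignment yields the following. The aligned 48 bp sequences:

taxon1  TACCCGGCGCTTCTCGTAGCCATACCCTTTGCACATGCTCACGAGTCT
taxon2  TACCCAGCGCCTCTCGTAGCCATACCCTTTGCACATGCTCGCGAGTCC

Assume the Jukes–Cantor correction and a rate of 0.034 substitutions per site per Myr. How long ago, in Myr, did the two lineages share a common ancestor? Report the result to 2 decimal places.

1.30

The sequences differ at 4 of 48 sites (6, 11, 41, 48), so p = 4/48 ≈ 0.083333.
d = −(3/4) ln(1 − 4p/3) = −0.75 ln(1 − 0.111111) = −0.75 ln(0.888889)
  = −0.75 × (-0.117783) = 0.088337 substitutions/site.
Under a molecular clock d = 2μt, so t = d/(2μ) = 0.088337 / (2 × 0.034) = 1.30 Myr.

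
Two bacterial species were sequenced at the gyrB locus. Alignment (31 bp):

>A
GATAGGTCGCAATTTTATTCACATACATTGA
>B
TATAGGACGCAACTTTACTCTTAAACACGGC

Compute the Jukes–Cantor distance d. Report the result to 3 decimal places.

0.422

The sequences differ at 10 of 31 sites (1, 7, 13, 18, 21, 22, 24, 28, 29, 31), so p = 10/31 ≈ 0.322581.
d = −(3/4) ln(1 − 4p/3) = −0.75 ln(1 − 0.430108) = −0.75 ln(0.569892)
  = −0.75 × (-0.562308) = 0.421731 substitutions/site.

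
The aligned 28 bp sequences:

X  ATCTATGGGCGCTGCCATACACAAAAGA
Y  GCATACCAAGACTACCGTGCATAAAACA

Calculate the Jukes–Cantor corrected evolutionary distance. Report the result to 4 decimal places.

The sequences differ at 14 of 28 sites, so p = 14/28 = 0.5.
d = −(3/4) ln(1 − 4p/3) = −0.75 ln(1 − 0.666667) = −0.75 ln(0.333333)
  = −0.75 × (-1.098613) = 0.823960 substitutions/site.

0.8240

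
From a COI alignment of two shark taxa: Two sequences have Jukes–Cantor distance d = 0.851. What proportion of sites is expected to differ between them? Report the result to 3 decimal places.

p = (3/4)(1 − e^(−4d/3)) = 0.75 × (1 − e^(-1.134667)) = 0.75 × (1 − 0.321529) = 0.508853.

0.509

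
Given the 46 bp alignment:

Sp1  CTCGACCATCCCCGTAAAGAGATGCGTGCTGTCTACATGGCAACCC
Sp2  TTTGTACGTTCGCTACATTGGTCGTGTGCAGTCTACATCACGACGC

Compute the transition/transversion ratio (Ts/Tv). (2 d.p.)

0.75

Transitions are A↔G and C↔T; transversions are all other mismatches.
Transitions: 9. Transversions: 12.
R = 9/12 = 0.75.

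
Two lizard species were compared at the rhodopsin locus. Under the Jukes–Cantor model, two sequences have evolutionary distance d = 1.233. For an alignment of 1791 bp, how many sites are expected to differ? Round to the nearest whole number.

1084

Invert JC69: p = (3/4)(1 − e^(−4d/3)) = 0.75 × (1 − e^(-1.644)) = 0.75 × (1 − 0.193206) = 0.605096.
Expected differing sites = pL ≈ 0.605096 × 1791 = 1083.726936 ≈ 1084.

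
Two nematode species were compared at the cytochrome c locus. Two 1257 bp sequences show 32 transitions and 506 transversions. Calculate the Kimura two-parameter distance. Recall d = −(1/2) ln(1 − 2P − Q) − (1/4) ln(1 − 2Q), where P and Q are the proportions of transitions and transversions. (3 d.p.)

0.711

P = 32/1257 ≈ 0.025457 and Q = 506/1257 ≈ 0.402546.
Under the Kimura two-parameter model, d = −½ ln(1 − 2P − Q) − ¼ ln(1 − 2Q).
1 − 2P − Q = 0.54654, giving −½ ln(0.54654) = 0.302074.
1 − 2Q = 0.194908, giving −¼ ln(0.194908) = 0.408807.
d = 0.302074 + 0.408807 = 0.710881.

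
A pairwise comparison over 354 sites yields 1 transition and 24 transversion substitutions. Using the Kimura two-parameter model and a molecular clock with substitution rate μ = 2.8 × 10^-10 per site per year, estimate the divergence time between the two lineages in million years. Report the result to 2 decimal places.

133.16

P = 1/354 ≈ 0.002825 and Q = 24/354 ≈ 0.067797.
Under the Kimura two-parameter model, d = −½ ln(1 − 2P − Q) − ¼ ln(1 − 2Q).
1 − 2P − Q = 0.926553, giving −½ ln(0.926553) = 0.038142.
1 − 2Q = 0.864406, giving −¼ ln(0.864406) = 0.036428.
d = 0.038142 + 0.036428 = 0.074570.
Under a molecular clock d = 2μt, so t = d/(2μ) = 0.074570 / (2 × 2.8 × 10^-10) = 133.16 million years.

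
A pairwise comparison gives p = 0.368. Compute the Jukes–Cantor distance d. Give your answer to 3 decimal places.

0.506

d = −(3/4) ln(1 − 4p/3) = −0.75 ln(1 − 0.490667) = −0.75 ln(0.509333)
  = −0.75 × (-0.674653) = 0.505990 substitutions/site.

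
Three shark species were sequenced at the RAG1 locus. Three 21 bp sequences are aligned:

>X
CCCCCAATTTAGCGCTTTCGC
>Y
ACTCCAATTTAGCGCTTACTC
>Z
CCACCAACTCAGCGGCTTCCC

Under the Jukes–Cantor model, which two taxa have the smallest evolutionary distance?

X and Y

X–Y: 4/21 differ, p = 0.190, d = 0.220.
X–Z: 6/21 differ, p = 0.286, d = 0.360.
Y–Z: 8/21 differ, p = 0.381, d = 0.532.
The smallest distance is between X and Y.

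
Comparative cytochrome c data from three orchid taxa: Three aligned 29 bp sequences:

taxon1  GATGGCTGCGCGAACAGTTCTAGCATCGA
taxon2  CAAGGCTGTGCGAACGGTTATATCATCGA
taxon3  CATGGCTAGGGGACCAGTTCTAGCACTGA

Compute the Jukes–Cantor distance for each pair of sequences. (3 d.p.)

d(taxon1,taxon2) = 0.242, d(taxon1,taxon3) = 0.291, d(taxon2,taxon3) = 0.462

taxon1–taxon2: 6/29 sites differ → p ≈ 0.206897, d = −0.75 ln(1 − 0.275863) = 0.242081 ≈ 0.242.
taxon1–taxon3: 7/29 sites differ → p ≈ 0.241379, d = −0.75 ln(1 − 0.321839) = 0.291278 ≈ 0.291.
taxon2–taxon3: 10/29 sites differ → p ≈ 0.344828, d = −0.75 ln(1 − 0.459771) = 0.461822 ≈ 0.462.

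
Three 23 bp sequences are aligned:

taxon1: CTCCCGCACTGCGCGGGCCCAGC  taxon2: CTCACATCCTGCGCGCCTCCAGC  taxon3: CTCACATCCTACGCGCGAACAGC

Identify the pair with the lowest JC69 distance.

taxon1–taxon2: 7/23 differ, p = 0.304, d = 0.390.
taxon1–taxon3: 8/23 differ, p = 0.348, d = 0.467.
taxon2–taxon3: 4/23 differ, p = 0.174, d = 0.198.
The smallest distance is between taxon2 and taxon3.

taxon2 and taxon3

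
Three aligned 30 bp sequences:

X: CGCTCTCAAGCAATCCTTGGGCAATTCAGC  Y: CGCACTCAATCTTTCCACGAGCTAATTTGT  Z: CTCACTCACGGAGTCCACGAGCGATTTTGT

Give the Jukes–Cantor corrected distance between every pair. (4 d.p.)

d(X,Y) = 0.5716, d(X,Z) = 0.5716, d(Y,Z) = 0.3295

X–Y: 12/30 sites differ → p = 0.4, d = −0.75 ln(1 − 0.533333) = 0.571605 ≈ 0.5716.
X–Z: 12/30 sites differ → p = 0.4, d = −0.75 ln(1 − 0.533333) = 0.571605 ≈ 0.5716.
Y–Z: 8/30 sites differ → p ≈ 0.266667, d = −0.75 ln(1 − 0.355556) = 0.329526 ≈ 0.3295.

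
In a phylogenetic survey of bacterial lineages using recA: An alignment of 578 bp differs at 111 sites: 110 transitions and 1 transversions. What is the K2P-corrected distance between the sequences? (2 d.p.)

P = 110/578 ≈ 0.190311 and Q = 1/578 ≈ 0.00173.
Under the Kimura two-parameter model, d = −½ ln(1 − 2P − Q) − ¼ ln(1 − 2Q).
1 − 2P − Q = 0.617648, giving −½ ln(0.617648) = 0.240918.
1 − 2Q = 0.99654, giving −¼ ln(0.99654) = 0.000866.
d = 0.240918 + 0.000866 = 0.241784.

0.24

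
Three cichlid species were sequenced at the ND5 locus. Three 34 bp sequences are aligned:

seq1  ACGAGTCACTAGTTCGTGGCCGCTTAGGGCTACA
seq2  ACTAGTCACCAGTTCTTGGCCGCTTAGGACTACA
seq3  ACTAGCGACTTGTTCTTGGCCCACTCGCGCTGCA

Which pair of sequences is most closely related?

seq1 and seq2

seq1–seq2: 4/34 differ, p = 0.118, d = 0.128.
seq1–seq3: 11/34 differ, p = 0.324, d = 0.423.
seq2–seq3: 11/34 differ, p = 0.324, d = 0.423.
The smallest distance is between seq1 and seq2.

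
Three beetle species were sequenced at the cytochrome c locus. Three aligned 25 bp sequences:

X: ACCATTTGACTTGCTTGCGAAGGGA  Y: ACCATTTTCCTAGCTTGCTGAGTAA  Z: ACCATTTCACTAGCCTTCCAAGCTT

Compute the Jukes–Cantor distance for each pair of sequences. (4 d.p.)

X–Y: 7/25 sites differ → p = 0.28, d = −0.75 ln(1 − 0.373333) = 0.350505 ≈ 0.3505.
X–Z: 8/25 sites differ → p = 0.32, d = −0.75 ln(1 − 0.426667) = 0.417216 ≈ 0.4172.
Y–Z: 9/25 sites differ → p = 0.36, d = −0.75 ln(1 − 0.48) = 0.490445 ≈ 0.4904.

d(X,Y) = 0.3505, d(X,Z) = 0.4172, d(Y,Z) = 0.4904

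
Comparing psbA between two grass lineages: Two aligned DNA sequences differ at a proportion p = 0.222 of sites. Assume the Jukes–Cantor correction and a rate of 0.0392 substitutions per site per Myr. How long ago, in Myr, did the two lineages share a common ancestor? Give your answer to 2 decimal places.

3.36

d = −(3/4) ln(1 − 4p/3) = −0.75 ln(1 − 0.296) = −0.75 ln(0.704)
  = −0.75 × (-0.350977) = 0.263233 substitutions/site.
Under a molecular clock d = 2μt, so t = d/(2μ) = 0.263233 / (2 × 0.0392) = 3.36 Myr.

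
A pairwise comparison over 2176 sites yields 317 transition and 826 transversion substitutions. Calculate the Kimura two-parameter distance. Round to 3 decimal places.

P = 317/2176 ≈ 0.14568 and Q = 826/2176 ≈ 0.379596.
Under the Kimura two-parameter model, d = −½ ln(1 − 2P − Q) − ¼ ln(1 − 2Q).
1 − 2P − Q = 0.329044, giving −½ ln(0.329044) = 0.555782.
1 − 2Q = 0.240808, giving −¼ ln(0.240808) = 0.355939.
d = 0.555782 + 0.355939 = 0.911721.

0.912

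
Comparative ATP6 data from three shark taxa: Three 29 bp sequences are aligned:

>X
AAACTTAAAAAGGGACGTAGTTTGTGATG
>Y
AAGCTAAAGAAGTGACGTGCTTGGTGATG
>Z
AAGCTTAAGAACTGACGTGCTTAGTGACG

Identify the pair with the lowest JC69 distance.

X–Y: 7/29 differ, p = 0.241, d = 0.291.
X–Z: 8/29 differ, p = 0.276, d = 0.344.
Y–Z: 4/29 differ, p = 0.138, d = 0.152.
The smallest distance is between Y and Z.

Y and Z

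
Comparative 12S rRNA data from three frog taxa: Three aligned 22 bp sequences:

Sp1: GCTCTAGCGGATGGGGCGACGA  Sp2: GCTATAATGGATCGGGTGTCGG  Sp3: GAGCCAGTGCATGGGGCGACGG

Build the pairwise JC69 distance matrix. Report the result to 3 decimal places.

d(Sp1,Sp2) = 0.414, d(Sp1,Sp3) = 0.339, d(Sp2,Sp3) = 0.591

Sp1–Sp2: 7/22 sites differ → p ≈ 0.318182, d = −0.75 ln(1 − 0.424243) = 0.414052 ≈ 0.414.
Sp1–Sp3: 6/22 sites differ → p ≈ 0.272727, d = −0.75 ln(1 − 0.363636) = 0.338988 ≈ 0.339.
Sp2–Sp3: 9/22 sites differ → p ≈ 0.409091, d = −0.75 ln(1 − 0.545455) = 0.591344 ≈ 0.591.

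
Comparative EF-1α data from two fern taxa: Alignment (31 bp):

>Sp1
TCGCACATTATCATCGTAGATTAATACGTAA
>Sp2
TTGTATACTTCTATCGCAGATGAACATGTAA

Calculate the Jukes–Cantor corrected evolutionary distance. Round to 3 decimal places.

0.481

The sequences differ at 11 of 31 sites, so p = 11/31 ≈ 0.354839.
d = −(3/4) ln(1 − 4p/3) = −0.75 ln(1 − 0.473119) = −0.75 ln(0.526881)
  = −0.75 × (-0.640781) = 0.480586 substitutions/site.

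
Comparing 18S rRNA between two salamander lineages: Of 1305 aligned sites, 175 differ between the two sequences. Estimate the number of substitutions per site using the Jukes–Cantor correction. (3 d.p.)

0.148

p = 175/1305 ≈ 0.1341.
d = −(3/4) ln(1 − 4p/3) = −0.75 ln(1 − 0.1788) = −0.75 ln(0.8212)
  = −0.75 × (-0.196989) = 0.147742 substitutions/site.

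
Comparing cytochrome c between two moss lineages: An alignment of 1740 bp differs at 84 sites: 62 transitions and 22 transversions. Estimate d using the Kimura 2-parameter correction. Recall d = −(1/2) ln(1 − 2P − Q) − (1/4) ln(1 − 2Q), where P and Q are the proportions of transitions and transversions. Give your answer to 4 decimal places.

0.0502

P = 62/1740 ≈ 0.035632 and Q = 22/1740 ≈ 0.012644.
Under the Kimura two-parameter model, d = −½ ln(1 − 2P − Q) − ¼ ln(1 − 2Q).
1 − 2P − Q = 0.916092, giving −½ ln(0.916092) = 0.043819.
1 − 2Q = 0.974712, giving −¼ ln(0.974712) = 0.006403.
d = 0.043819 + 0.006403 = 0.050222.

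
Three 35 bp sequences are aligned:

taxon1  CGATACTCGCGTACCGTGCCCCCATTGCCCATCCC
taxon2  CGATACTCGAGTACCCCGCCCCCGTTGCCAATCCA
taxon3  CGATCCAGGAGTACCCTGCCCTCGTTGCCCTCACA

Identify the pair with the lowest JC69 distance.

taxon1 and taxon2

taxon1–taxon2: 6/35 differ, p = 0.171, d = 0.195.
taxon1–taxon3: 11/35 differ, p = 0.314, d = 0.407.
taxon2–taxon3: 9/35 differ, p = 0.257, d = 0.315.
The smallest distance is between taxon1 and taxon2.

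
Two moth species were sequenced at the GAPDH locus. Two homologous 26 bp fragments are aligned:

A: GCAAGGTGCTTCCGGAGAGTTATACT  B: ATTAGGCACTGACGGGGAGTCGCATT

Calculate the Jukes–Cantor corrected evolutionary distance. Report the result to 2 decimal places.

The sequences differ at 12 of 26 sites, so p = 12/26 ≈ 0.461538.
d = −(3/4) ln(1 − 4p/3) = −0.75 ln(1 − 0.615384) = −0.75 ln(0.384616)
  = −0.75 × (-0.955510) = 0.716633 substitutions/site.

0.72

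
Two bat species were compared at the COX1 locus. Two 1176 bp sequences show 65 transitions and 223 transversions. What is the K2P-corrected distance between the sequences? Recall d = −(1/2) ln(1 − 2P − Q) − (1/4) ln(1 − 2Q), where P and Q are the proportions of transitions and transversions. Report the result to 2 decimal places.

P = 65/1176 ≈ 0.055272 and Q = 223/1176 ≈ 0.189626.
Under the Kimura two-parameter model, d = −½ ln(1 − 2P − Q) − ¼ ln(1 − 2Q).
1 − 2P − Q = 0.69983, giving −½ ln(0.69983) = 0.178459.
1 − 2Q = 0.620748, giving −¼ ln(0.620748) = 0.119208.
d = 0.178459 + 0.119208 = 0.297667.

0.30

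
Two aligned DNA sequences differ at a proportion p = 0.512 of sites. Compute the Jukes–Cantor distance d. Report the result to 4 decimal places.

d = −(3/4) ln(1 − 4p/3) = −0.75 ln(1 − 0.682667) = −0.75 ln(0.317333)
  = −0.75 × (-1.147804) = 0.860853 substitutions/site.

0.8609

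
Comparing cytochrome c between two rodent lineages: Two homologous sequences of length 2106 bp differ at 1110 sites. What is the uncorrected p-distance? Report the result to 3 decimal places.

p = 1110/2106 = 0.527065… ≈ 0.527 (to 3 d.p.).

0.527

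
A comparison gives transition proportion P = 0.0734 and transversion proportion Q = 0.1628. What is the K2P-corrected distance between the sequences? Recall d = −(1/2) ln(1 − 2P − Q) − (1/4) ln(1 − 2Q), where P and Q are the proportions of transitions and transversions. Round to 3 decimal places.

0.284

Under the Kimura two-parameter model, d = −½ ln(1 − 2P − Q) − ¼ ln(1 − 2Q).
1 − 2P − Q = 0.6904, giving −½ ln(0.6904) = 0.185242.
1 − 2Q = 0.6744, giving −¼ ln(0.6744) = 0.098483.
d = 0.185242 + 0.098483 = 0.283725.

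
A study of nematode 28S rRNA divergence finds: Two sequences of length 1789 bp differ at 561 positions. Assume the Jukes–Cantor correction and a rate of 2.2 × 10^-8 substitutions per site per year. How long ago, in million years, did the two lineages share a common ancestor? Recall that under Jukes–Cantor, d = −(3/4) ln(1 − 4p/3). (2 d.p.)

p = 561/1789 ≈ 0.313583.
d = −(3/4) ln(1 − 4p/3) = −0.75 ln(1 − 0.418111) = −0.75 ln(0.581889)
  = −0.75 × (-0.541476) = 0.406107 substitutions/site.
Under a molecular clock d = 2μt, so t = d/(2μ) = 0.406107 / (2 × 2.2 × 10^-8) = 9.23 million years.

9.23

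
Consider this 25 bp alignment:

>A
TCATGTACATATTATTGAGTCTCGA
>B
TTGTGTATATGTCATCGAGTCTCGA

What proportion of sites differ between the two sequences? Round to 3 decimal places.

The sequences differ at 6 of 25 positions (sites 2, 3, 8, 11, 13, 16).
p = 6/25 = 0.240.

0.240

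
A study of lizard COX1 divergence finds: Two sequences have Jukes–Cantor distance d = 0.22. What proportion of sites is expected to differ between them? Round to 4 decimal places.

0.1907

p = (3/4)(1 − e^(−4d/3)) = 0.75 × (1 − e^(-0.293333)) = 0.75 × (1 − 0.745774) = 0.190670.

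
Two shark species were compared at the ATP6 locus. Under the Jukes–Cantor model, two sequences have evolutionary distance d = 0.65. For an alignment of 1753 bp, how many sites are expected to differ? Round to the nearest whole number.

762

Invert JC69: p = (3/4)(1 − e^(−4d/3)) = 0.75 × (1 − e^(-0.866667)) = 0.75 × (1 − 0.420350) = 0.434738.
Expected differing sites = pL ≈ 0.434738 × 1753 = 762.095714 ≈ 762.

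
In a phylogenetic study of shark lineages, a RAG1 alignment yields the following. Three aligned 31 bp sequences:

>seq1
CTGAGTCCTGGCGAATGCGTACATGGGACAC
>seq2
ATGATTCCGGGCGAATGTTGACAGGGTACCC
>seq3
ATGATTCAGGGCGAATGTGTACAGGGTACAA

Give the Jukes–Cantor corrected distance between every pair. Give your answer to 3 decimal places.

d(seq1,seq2) = 0.367, d(seq1,seq3) = 0.316, d(seq2,seq3) = 0.182

seq1–seq2: 9/31 sites differ → p ≈ 0.290323, d = −0.75 ln(1 − 0.387097) = 0.367161 ≈ 0.367.
seq1–seq3: 8/31 sites differ → p ≈ 0.258065, d = −0.75 ln(1 − 0.344087) = 0.316295 ≈ 0.316.
seq2–seq3: 5/31 sites differ → p ≈ 0.16129, d = −0.75 ln(1 − 0.215053) = 0.181604 ≈ 0.182.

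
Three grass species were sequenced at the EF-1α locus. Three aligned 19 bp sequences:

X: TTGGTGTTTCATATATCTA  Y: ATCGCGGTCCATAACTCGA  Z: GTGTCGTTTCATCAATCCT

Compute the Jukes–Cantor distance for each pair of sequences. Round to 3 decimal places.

X–Y: 8/19 sites differ → p ≈ 0.421053, d = −0.75 ln(1 − 0.561404) = 0.618132 ≈ 0.618.
X–Z: 7/19 sites differ → p ≈ 0.368421, d = −0.75 ln(1 − 0.491228) = 0.506816 ≈ 0.507.
Y–Z: 9/19 sites differ → p ≈ 0.473684, d = −0.75 ln(1 − 0.631579) = 0.748897 ≈ 0.749.

d(X,Y) = 0.618, d(X,Z) = 0.507, d(Y,Z) = 0.749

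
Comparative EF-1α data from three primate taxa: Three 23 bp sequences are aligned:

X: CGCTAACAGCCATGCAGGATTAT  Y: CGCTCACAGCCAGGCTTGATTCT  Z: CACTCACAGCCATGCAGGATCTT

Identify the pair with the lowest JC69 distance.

X and Z

X–Y: 5/23 differ, p = 0.217, d = 0.257.
X–Z: 4/23 differ, p = 0.174, d = 0.198.
Y–Z: 6/23 differ, p = 0.261, d = 0.321.
The smallest distance is between X and Z.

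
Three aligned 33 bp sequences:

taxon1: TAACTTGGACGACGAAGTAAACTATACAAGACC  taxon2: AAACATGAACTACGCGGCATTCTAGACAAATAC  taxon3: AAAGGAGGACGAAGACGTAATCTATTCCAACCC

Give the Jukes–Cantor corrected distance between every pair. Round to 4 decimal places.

d(taxon1,taxon2) = 0.5587, d(taxon1,taxon3) = 0.4408, d(taxon2,taxon3) = 0.6987

taxon1–taxon2: 13/33 sites differ → p ≈ 0.393939, d = −0.75 ln(1 − 0.525252) = 0.558728 ≈ 0.5587.
taxon1–taxon3: 11/33 sites differ → p ≈ 0.333333, d = −0.75 ln(1 − 0.444444) = 0.440839 ≈ 0.4408.
taxon2–taxon3: 15/33 sites differ → p ≈ 0.454545, d = −0.75 ln(1 − 0.60606) = 0.698667 ≈ 0.6987.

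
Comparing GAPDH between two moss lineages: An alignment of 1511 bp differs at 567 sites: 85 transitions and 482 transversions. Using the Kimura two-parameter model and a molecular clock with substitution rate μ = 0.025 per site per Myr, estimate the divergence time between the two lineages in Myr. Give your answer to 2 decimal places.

10.73

P = 85/1511 ≈ 0.056254 and Q = 482/1511 ≈ 0.318994.
Under the Kimura two-parameter model, d = −½ ln(1 − 2P − Q) − ¼ ln(1 − 2Q).
1 − 2P − Q = 0.568498, giving −½ ln(0.568498) = 0.282379.
1 − 2Q = 0.362012, giving −¼ ln(0.362012) = 0.254019.
d = 0.282379 + 0.254019 = 0.536398.
Under a molecular clock d = 2μt, so t = d/(2μ) = 0.536398 / (2 × 0.025) = 10.73 Myr.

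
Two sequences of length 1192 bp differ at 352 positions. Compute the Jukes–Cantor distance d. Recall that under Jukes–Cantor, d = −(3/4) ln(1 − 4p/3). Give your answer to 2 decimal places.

0.38

p = 352/1192 ≈ 0.295302.
d = −(3/4) ln(1 − 4p/3) = −0.75 ln(1 − 0.393736) = −0.75 ln(0.606264)
  = −0.75 × (-0.500440) = 0.375330 substitutions/site.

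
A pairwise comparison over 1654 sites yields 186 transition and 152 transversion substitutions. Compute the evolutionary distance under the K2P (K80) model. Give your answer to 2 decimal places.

P = 186/1654 ≈ 0.112455 and Q = 152/1654 ≈ 0.091898.
Under the Kimura two-parameter model, d = −½ ln(1 − 2P − Q) − ¼ ln(1 − 2Q).
1 − 2P − Q = 0.683192, giving −½ ln(0.683192) = 0.190490.
1 − 2Q = 0.816204, giving −¼ ln(0.816204) = 0.050773.
d = 0.190490 + 0.050773 = 0.241263.

0.24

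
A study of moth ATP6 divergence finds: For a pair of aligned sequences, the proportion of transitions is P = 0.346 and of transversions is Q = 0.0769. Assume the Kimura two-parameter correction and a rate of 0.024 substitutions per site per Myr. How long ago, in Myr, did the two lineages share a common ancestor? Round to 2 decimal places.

Under the Kimura two-parameter model, d = −½ ln(1 − 2P − Q) − ¼ ln(1 − 2Q).
1 − 2P − Q = 0.2311, giving −½ ln(0.2311) = 0.732452.
1 − 2Q = 0.8462, giving −¼ ln(0.8462) = 0.041750.
d = 0.732452 + 0.041750 = 0.774202.
Under a molecular clock d = 2μt, so t = d/(2μ) = 0.774202 / (2 × 0.024) = 16.13 Myr.

16.13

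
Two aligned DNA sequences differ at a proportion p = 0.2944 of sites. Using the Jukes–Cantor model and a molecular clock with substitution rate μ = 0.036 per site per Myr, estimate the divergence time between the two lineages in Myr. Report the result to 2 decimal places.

5.19

d = −(3/4) ln(1 − 4p/3) = −0.75 ln(1 − 0.392533) = −0.75 ln(0.607467)
  = −0.75 × (-0.498457) = 0.373843 substitutions/site.
Under a molecular clock d = 2μt, so t = d/(2μ) = 0.373843 / (2 × 0.036) = 5.19 Myr.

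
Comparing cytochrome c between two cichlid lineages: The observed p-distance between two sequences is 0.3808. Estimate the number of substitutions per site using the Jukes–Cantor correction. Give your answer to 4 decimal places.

d = −(3/4) ln(1 − 4p/3) = −0.75 ln(1 − 0.507733) = −0.75 ln(0.492267)
  = −0.75 × (-0.708734) = 0.531551 substitutions/site.

0.5316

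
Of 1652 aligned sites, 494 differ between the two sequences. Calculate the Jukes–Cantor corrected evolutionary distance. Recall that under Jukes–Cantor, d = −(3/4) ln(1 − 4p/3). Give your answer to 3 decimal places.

0.382

p = 494/1652 ≈ 0.299031.
d = −(3/4) ln(1 − 4p/3) = −0.75 ln(1 − 0.398708) = −0.75 ln(0.601292)
  = −0.75 × (-0.508675) = 0.381506 substitutions/site.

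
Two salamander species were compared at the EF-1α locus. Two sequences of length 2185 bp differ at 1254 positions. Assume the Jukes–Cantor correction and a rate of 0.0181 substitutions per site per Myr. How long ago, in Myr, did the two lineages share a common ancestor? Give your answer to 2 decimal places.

p = 1254/2185 ≈ 0.573913.
d = −(3/4) ln(1 − 4p/3) = −0.75 ln(1 − 0.765217) = −0.75 ln(0.234783)
  = −0.75 × (-1.449094) = 1.086821 substitutions/site.
Under a molecular clock d = 2μt, so t = d/(2μ) = 1.086821 / (2 × 0.0181) = 30.02 Myr.

30.02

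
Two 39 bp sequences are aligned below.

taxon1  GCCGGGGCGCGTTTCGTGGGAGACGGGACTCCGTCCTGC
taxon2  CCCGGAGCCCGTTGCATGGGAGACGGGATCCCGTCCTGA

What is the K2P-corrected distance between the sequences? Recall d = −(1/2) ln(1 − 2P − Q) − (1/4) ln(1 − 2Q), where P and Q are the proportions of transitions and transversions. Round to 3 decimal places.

0.241

Of 39 sites, 4 differences are transitions and 4 are transversions, so P = 4/39 ≈ 0.102564 and Q = 4/39 ≈ 0.102564.
Under the Kimura two-parameter model, d = −½ ln(1 − 2P − Q) − ¼ ln(1 − 2Q).
1 − 2P − Q = 0.692308, giving −½ ln(0.692308) = 0.183862.
1 − 2Q = 0.794872, giving −¼ ln(0.794872) = 0.057394.
d = 0.183862 + 0.057394 = 0.241256.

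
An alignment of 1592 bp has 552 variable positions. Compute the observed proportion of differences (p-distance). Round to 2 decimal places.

0.35

p = 552/1592 = 0.346733… ≈ 0.35 (to 2 d.p.).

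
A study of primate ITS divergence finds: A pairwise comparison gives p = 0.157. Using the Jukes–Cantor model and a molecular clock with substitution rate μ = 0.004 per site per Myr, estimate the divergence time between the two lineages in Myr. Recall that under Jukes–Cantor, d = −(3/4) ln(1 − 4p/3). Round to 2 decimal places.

22.02

d = −(3/4) ln(1 − 4p/3) = −0.75 ln(1 − 0.209333) = −0.75 ln(0.790667)
  = −0.75 × (-0.234878) = 0.176159 substitutions/site.
Under a molecular clock d = 2μt, so t = d/(2μ) = 0.176159 / (2 × 0.004) = 22.02 Myr.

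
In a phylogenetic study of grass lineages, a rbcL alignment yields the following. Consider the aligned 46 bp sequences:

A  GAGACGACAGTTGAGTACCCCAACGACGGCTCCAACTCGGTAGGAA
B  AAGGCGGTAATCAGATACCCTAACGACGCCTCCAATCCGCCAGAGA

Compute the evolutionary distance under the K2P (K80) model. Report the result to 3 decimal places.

0.618

Of 46 sites, 15 differences are transitions and 2 are transversions, so P = 15/46 ≈ 0.326087 and Q = 2/46 ≈ 0.043478.
Under the Kimura two-parameter model, d = −½ ln(1 − 2P − Q) − ¼ ln(1 − 2Q).
1 − 2P − Q = 0.304348, giving −½ ln(0.304348) = 0.594792.
1 − 2Q = 0.913044, giving −¼ ln(0.913044) = 0.022743.
d = 0.594792 + 0.022743 = 0.617535.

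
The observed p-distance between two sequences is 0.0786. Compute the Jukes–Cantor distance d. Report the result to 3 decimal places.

d = −(3/4) ln(1 − 4p/3) = −0.75 ln(1 − 0.1048) = −0.75 ln(0.8952)
  = −0.75 × (-0.110708) = 0.083031 substitutions/site.

0.083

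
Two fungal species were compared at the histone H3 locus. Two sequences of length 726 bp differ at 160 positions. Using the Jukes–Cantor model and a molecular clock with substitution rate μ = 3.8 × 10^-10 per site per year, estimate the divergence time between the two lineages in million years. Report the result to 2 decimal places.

p = 160/726 ≈ 0.220386.
d = −(3/4) ln(1 − 4p/3) = −0.75 ln(1 − 0.293848) = −0.75 ln(0.706152)
  = −0.75 × (-0.347925) = 0.260944 substitutions/site.
Under a molecular clock d = 2μt, so t = d/(2μ) = 0.260944 / (2 × 3.8 × 10^-10) = 343.35 million years.

343.35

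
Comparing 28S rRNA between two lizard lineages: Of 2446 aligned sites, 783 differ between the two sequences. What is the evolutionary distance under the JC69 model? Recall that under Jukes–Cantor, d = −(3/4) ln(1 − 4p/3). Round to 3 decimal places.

0.417

p = 783/2446 ≈ 0.320114.
d = −(3/4) ln(1 − 4p/3) = −0.75 ln(1 − 0.426819) = −0.75 ln(0.573181)
  = −0.75 × (-0.556554) = 0.417416 substitutions/site.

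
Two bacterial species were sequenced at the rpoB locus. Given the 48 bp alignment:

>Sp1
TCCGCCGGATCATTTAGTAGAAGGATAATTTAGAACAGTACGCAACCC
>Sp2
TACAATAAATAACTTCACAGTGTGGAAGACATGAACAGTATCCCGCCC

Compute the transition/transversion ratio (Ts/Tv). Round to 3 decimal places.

1.083

Transitions are A↔G and C↔T; transversions are all other mismatches.
Transitions: 13. Transversions: 12.
R = 13/12 = 1.083333… ≈ 1.083 (to 3 d.p.).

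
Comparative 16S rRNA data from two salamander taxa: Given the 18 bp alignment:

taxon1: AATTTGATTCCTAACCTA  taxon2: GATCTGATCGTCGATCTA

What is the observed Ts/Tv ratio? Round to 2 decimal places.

7.00

Transitions are A↔G and C↔T; transversions are all other mismatches.
Transitions: 7. Transversions: 1.
R = 7/1 = 7.00.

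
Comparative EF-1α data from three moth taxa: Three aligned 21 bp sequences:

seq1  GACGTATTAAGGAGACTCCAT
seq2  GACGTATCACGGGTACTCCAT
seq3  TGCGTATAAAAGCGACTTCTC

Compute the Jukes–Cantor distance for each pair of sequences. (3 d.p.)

seq1–seq2: 4/21 sites differ → p ≈ 0.190476, d = −0.75 ln(1 − 0.253968) = 0.219740 ≈ 0.220.
seq1–seq3: 8/21 sites differ → p ≈ 0.380952, d = −0.75 ln(1 − 0.507936) = 0.531860 ≈ 0.532.
seq2–seq3: 10/21 sites differ → p ≈ 0.47619, d = −0.75 ln(1 − 0.63492) = 0.755729 ≈ 0.756.

d(seq1,seq2) = 0.220, d(seq1,seq3) = 0.532, d(seq2,seq3) = 0.756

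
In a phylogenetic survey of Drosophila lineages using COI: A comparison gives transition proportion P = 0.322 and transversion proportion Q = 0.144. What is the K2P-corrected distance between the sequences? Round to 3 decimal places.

Under the Kimura two-parameter model, d = −½ ln(1 − 2P − Q) − ¼ ln(1 − 2Q).
1 − 2P − Q = 0.212, giving −½ ln(0.212) = 0.775585.
1 − 2Q = 0.712, giving −¼ ln(0.712) = 0.084919.
d = 0.775585 + 0.084919 = 0.860504.

0.861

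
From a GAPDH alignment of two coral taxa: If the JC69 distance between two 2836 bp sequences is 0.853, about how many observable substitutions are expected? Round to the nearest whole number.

1445

Invert JC69: p = (3/4)(1 − e^(−4d/3)) = 0.75 × (1 − e^(-1.137333)) = 0.75 × (1 − 0.320673) = 0.509495.
Expected differing sites = pL ≈ 0.509495 × 2836 = 1444.92782 ≈ 1445.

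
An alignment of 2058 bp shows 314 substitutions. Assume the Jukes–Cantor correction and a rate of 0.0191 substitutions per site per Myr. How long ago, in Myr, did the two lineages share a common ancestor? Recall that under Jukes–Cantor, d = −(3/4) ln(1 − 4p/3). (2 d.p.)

4.47

p = 314/2058 ≈ 0.152575.
d = −(3/4) ln(1 − 4p/3) = −0.75 ln(1 − 0.203433) = −0.75 ln(0.796567)
  = −0.75 × (-0.227444) = 0.170583 substitutions/site.
Under a molecular clock d = 2μt, so t = d/(2μ) = 0.170583 / (2 × 0.0191) = 4.47 Myr.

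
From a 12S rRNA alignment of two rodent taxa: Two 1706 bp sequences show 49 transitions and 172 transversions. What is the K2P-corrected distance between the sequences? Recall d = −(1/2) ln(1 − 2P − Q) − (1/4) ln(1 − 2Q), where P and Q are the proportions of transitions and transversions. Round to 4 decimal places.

0.1424

P = 49/1706 ≈ 0.028722 and Q = 172/1706 ≈ 0.100821.
Under the Kimura two-parameter model, d = −½ ln(1 − 2P − Q) − ¼ ln(1 − 2Q).
1 − 2P − Q = 0.841735, giving −½ ln(0.841735) = 0.086145.
1 − 2Q = 0.798358, giving −¼ ln(0.798358) = 0.056300.
d = 0.086145 + 0.056300 = 0.142445.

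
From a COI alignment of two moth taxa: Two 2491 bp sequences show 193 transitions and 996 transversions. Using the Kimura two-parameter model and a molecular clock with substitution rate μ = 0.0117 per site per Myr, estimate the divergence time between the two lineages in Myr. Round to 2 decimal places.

34.47

P = 193/2491 ≈ 0.077479 and Q = 996/2491 ≈ 0.399839.
Under the Kimura two-parameter model, d = −½ ln(1 − 2P − Q) − ¼ ln(1 − 2Q).
1 − 2P − Q = 0.445203, giving −½ ln(0.445203) = 0.404612.
1 − 2Q = 0.200322, giving −¼ ln(0.200322) = 0.401957.
d = 0.404612 + 0.401957 = 0.806569.
Under a molecular clock d = 2μt, so t = d/(2μ) = 0.806569 / (2 × 0.0117) = 34.47 Myr.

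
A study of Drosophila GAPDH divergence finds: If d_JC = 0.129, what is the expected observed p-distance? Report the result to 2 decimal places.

p = (3/4)(1 − e^(−4d/3)) = 0.75 × (1 − e^(-0.172)) = 0.75 × (1 − 0.841979) = 0.118516.

0.12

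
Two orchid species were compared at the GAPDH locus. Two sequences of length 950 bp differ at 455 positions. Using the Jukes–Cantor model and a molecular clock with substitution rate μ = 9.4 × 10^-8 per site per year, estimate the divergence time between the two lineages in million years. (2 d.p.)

4.06

p = 455/950 ≈ 0.478947.
d = −(3/4) ln(1 − 4p/3) = −0.75 ln(1 − 0.638596) = −0.75 ln(0.361404)
  = −0.75 × (-1.017759) = 0.763319 substitutions/site.
Under a molecular clock d = 2μt, so t = d/(2μ) = 0.763319 / (2 × 9.4 × 10^-8) = 4.06 million years.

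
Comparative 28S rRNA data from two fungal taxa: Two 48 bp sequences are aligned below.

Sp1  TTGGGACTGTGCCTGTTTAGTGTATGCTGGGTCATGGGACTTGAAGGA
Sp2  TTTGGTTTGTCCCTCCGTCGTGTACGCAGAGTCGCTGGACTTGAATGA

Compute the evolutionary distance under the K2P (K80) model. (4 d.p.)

Of 48 sites, 6 differences are transitions and 9 are transversions, so P = 6/48 = 0.125 and Q = 9/48 = 0.1875.
Under the Kimura two-parameter model, d = −½ ln(1 − 2P − Q) − ¼ ln(1 − 2Q).
1 − 2P − Q = 0.5625, giving −½ ln(0.5625) = 0.287682.
1 − 2Q = 0.625, giving −¼ ln(0.625) = 0.117501.
d = 0.287682 + 0.117501 = 0.405183.

0.4052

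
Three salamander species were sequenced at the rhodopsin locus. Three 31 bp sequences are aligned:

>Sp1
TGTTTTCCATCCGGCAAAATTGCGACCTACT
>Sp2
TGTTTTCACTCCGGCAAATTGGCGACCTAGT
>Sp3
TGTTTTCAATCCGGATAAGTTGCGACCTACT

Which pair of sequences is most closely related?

Sp1–Sp2: 5/31 differ, p = 0.161, d = 0.182.
Sp1–Sp3: 4/31 differ, p = 0.129, d = 0.142.
Sp2–Sp3: 6/31 differ, p = 0.194, d = 0.224.
The smallest distance is between Sp1 and Sp3.

Sp1 and Sp3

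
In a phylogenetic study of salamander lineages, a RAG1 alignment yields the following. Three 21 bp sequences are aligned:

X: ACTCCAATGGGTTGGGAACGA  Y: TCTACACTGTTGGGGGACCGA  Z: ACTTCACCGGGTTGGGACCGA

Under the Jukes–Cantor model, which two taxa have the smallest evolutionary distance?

X–Y: 8/21 differ, p = 0.381, d = 0.532.
X–Z: 4/21 differ, p = 0.190, d = 0.220.
Y–Z: 7/21 differ, p = 0.333, d = 0.441.
The smallest distance is between X and Z.

X and Z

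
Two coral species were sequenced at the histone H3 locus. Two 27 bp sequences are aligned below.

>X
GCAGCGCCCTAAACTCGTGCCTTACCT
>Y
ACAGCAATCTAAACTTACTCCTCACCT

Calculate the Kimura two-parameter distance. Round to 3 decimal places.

Of 27 sites, 7 differences are transitions and 2 are transversions, so P = 7/27 ≈ 0.259259 and Q = 2/27 ≈ 0.074074.
Under the Kimura two-parameter model, d = −½ ln(1 − 2P − Q) − ¼ ln(1 − 2Q).
1 − 2P − Q = 0.407408, giving −½ ln(0.407408) = 0.448970.
1 − 2Q = 0.851852, giving −¼ ln(0.851852) = 0.040086.
d = 0.448970 + 0.040086 = 0.489056.

0.489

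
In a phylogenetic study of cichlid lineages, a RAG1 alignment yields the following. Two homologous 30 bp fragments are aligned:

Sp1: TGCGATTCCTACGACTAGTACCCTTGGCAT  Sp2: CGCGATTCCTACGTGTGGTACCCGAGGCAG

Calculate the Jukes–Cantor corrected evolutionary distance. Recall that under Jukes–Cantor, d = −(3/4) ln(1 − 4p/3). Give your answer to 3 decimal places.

The sequences differ at 7 of 30 sites (1, 14, 15, 17, 24, 25, 30), so p = 7/30 ≈ 0.233333.
d = −(3/4) ln(1 − 4p/3) = −0.75 ln(1 − 0.311111) = −0.75 ln(0.688889)
  = −0.75 × (-0.372675) = 0.279506 substitutions/site.

0.280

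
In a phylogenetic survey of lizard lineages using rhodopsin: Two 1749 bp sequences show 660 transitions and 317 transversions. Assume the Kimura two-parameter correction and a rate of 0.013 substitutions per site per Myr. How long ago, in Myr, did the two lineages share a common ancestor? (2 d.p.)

57.18

P = 660/1749 ≈ 0.377358 and Q = 317/1749 ≈ 0.181246.
Under the Kimura two-parameter model, d = −½ ln(1 − 2P − Q) − ¼ ln(1 − 2Q).
1 − 2P − Q = 0.064038, giving −½ ln(0.064038) = 1.374139.
1 − 2Q = 0.637508, giving −¼ ln(0.637508) = 0.112547.
d = 1.374139 + 0.112547 = 1.486686.
Under a molecular clock d = 2μt, so t = d/(2μ) = 1.486686 / (2 × 0.013) = 57.18 Myr.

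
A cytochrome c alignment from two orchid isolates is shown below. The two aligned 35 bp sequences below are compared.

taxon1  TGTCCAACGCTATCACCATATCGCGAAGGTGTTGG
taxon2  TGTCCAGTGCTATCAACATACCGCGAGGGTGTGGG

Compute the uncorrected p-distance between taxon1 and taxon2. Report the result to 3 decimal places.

The sequences differ at 6 of 35 positions (sites 7, 8, 16, 21, 27, 33).
p = 6/35 = 0.171428… ≈ 0.171 (to 3 d.p.).

0.171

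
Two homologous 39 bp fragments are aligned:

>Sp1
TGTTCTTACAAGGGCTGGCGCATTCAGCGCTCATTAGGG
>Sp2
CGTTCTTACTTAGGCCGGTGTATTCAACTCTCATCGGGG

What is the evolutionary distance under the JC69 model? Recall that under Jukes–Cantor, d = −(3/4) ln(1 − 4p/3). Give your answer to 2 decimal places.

0.35

The sequences differ at 11 of 39 sites, so p = 11/39 ≈ 0.282051.
d = −(3/4) ln(1 − 4p/3) = −0.75 ln(1 − 0.376068) = −0.75 ln(0.623932)
  = −0.75 × (-0.471714) = 0.353786 substitutions/site.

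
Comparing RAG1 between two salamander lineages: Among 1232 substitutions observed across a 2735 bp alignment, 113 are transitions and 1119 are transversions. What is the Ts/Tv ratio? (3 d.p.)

R = 113/1119 = 0.100983… ≈ 0.101 (to 3 d.p.).

0.101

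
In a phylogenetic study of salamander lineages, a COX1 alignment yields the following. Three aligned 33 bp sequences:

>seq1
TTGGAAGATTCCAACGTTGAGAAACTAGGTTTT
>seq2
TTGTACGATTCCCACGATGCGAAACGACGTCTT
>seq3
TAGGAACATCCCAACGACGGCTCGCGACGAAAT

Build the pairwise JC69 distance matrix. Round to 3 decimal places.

d(seq1,seq2) = 0.293, d(seq1,seq3) = 0.699, d(seq2,seq3) = 0.699

seq1–seq2: 8/33 sites differ → p ≈ 0.242424, d = −0.75 ln(1 − 0.323232) = 0.292820 ≈ 0.293.
seq1–seq3: 15/33 sites differ → p ≈ 0.454545, d = −0.75 ln(1 − 0.60606) = 0.698667 ≈ 0.699.
seq2–seq3: 15/33 sites differ → p ≈ 0.454545, d = −0.75 ln(1 − 0.60606) = 0.698667 ≈ 0.699.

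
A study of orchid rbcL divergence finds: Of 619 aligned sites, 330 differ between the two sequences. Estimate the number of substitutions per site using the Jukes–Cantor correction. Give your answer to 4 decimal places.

0.9305

p = 330/619 ≈ 0.533118.
d = −(3/4) ln(1 − 4p/3) = −0.75 ln(1 − 0.710824) = −0.75 ln(0.289176)
  = −0.75 × (-1.240720) = 0.930540 substitutions/site.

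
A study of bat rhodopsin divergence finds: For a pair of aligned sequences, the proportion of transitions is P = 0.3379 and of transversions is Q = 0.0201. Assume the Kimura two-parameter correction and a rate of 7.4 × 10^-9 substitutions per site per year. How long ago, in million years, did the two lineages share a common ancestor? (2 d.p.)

Under the Kimura two-parameter model, d = −½ ln(1 − 2P − Q) − ¼ ln(1 − 2Q).
1 − 2P − Q = 0.3041, giving −½ ln(0.3041) = 0.595199.
1 − 2Q = 0.9598, giving −¼ ln(0.9598) = 0.010258.
d = 0.595199 + 0.010258 = 0.605457.
Under a molecular clock d = 2μt, so t = d/(2μ) = 0.605457 / (2 × 7.4 × 10^-9) = 40.91 million years.

40.91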